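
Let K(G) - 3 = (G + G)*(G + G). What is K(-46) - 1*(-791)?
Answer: 9258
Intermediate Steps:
K(G) = 3 + 4*G² (K(G) = 3 + (G + G)*(G + G) = 3 + (2*G)*(2*G) = 3 + 4*G²)
K(-46) - 1*(-791) = (3 + 4*(-46)²) - 1*(-791) = (3 + 4*2116) + 791 = (3 + 8464) + 791 = 8467 + 791 = 9258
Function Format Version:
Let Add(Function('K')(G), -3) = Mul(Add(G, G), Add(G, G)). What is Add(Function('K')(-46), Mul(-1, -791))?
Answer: 9258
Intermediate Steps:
Function('K')(G) = Add(3, Mul(4, Pow(G, 2))) (Function('K')(G) = Add(3, Mul(Add(G, G), Add(G, G))) = Add(3, Mul(Mul(2, G), Mul(2, G))) = Add(3, Mul(4, Pow(G, 2))))
Add(Function('K')(-46), Mul(-1, -791)) = Add(Add(3, Mul(4, Pow(-46, 2))), Mul(-1, -791)) = Add(Add(3, Mul(4, 2116)), 791) = Add(Add(3, 8464), 791) = Add(8467, 791) = 9258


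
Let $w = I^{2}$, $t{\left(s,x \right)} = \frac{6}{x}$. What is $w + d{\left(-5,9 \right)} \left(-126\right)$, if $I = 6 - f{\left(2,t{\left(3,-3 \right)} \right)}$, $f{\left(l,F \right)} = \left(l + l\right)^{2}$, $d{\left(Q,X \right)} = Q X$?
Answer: $5770$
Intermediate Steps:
$f{\left(l,F \right)} = 4 l^{2}$ ($f{\left(l,F \right)} = \left(2 l\right)^{2} = 4 l^{2}$)
$I = -10$ ($I = 6 - 4 \cdot 2^{2} = 6 - 4 \cdot 4 = 6 - 16 = -10$)
$w = 100$ ($w = \left(-10\right)^{2} = 100$)
$w + d{\left(-5,9 \right)} \left(-126\right) = 100 + \left(-5\right) 9 \left(-126\right) = 100 - -5670 = 100 + 5670 = 5770$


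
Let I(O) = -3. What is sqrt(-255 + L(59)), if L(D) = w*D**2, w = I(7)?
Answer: I*sqrt(10698) ≈ 103.43*I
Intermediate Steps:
w = -3
L(D) = -3*D**2
sqrt(-255 + L(59)) = sqrt(-255 - 3*59**2) = sqrt(-255 - 3*3481) = sqrt(-255 - 10443) = sqrt(-10698) = I*sqrt(10698)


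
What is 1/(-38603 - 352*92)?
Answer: -1/70987 ≈ -1.4087e-5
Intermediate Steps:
1/(-38603 - 352*92) = 1/(-38603 - 32384) = 1/(-70987) = -1/70987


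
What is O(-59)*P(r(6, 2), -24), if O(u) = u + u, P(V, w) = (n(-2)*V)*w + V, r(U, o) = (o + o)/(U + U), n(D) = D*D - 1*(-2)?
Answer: 16874/3 ≈ 5624.7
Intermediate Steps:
n(D) = 2 + D² (n(D) = D² + 2 = 2 + D²)
r(U, o) = o/U (r(U, o) = (2*o)/((2*U)) = (2*o)*(1/(2*U)) = o/U)
P(V, w) = V + 6*V*w (P(V, w) = ((2 + (-2)²)*V)*w + V = ((2 + 4)*V)*w + V = (6*V)*w + V = 6*V*w + V = V + 6*V*w)
O(u) = 2*u
O(-59)*P(r(6, 2), -24) = (2*(-59))*((2/6)*(1 + 6*(-24))) = -118*2*(⅙)*(1 - 144) = -118*(-143)/3 = -118*(-143/3) = 16874/3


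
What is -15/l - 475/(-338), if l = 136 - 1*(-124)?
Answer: 911/676 ≈ 1.3476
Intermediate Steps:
l = 260 (l = 136 + 124 = 260)
-15/l - 475/(-338) = -15/260 - 475/(-338) = -15*1/260 - 475*(-1/338) = -3/52 + 475/338 = 911/676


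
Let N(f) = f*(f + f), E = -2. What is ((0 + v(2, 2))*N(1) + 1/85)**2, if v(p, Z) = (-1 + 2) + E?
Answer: 28561/7225 ≈ 3.9531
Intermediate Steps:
N(f) = 2*f**2 (N(f) = f*(2*f) = 2*f**2)
v(p, Z) = -1 (v(p, Z) = (-1 + 2) - 2 = 1 - 2 = -1)
((0 + v(2, 2))*N(1) + 1/85)**2 = ((0 - 1)*(2*1**2) + 1/85)**2 = (-2 + 1/85)**2 = (-169/85)**2 = 28561/7225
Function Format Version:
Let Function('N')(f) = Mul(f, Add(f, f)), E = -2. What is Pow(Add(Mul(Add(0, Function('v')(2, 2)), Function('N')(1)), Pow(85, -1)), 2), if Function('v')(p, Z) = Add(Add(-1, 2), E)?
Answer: Rational(28561, 7225) ≈ 3.9531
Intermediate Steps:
Function('N')(f) = Mul(2, Pow(f, 2)) (Function('N')(f) = Mul(f, Mul(2, f)) = Mul(2, Pow(f, 2)))
Function('v')(p, Z) = -1 (Function('v')(p, Z) = Add(Add(-1, 2), -2) = Add(1, -2) = -1)
Pow(Add(Mul(Add(0, Function('v')(2, 2)), Function('N')(1)), Pow(85, -1)), 2) = Pow(Add(Mul(Add(0, -1), Mul(2, Pow(1, 2))), Pow(85, -1)), 2) = Pow(Add(Mul(-1, Mul(2, 1)), Rational(1, 85)), 2) = Pow(Add(Mul(-1, 2), Rational(1, 85)), 2) = Pow(Add(-2, Rational(1, 85)), 2) = Pow(Rational(-169, 85), 2) = Rational(28561, 7225)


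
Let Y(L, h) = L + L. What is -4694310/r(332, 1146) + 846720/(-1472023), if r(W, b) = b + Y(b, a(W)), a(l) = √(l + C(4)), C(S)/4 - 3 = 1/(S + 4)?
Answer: -54865423115/40165199 ≈ -1366.0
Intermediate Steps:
C(S) = 12 + 4/(4 + S) (C(S) = 12 + 4/(S + 4) = 12 + 4/(4 + S))
a(l) = √(25/2 + l) (a(l) = √(l + 4*(13 + 3*4)/(4 + 4)) = √(l + 4*(13 + 12)/8) = √(l + 4*(⅛)*25) = √(l + 25/2) = √(25/2 + l))
Y(L, h) = 2*L
r(W, b) = 3*b (r(W, b) = b + 2*b = 3*b)
-4694310/r(332, 1146) + 846720/(-1472023) = -4694310/(3*1146) + 846720/(-1472023) = -4694310/3438 + 846720*(-1/1472023) = -4694310*1/3438 - 120960/210289 = -260795/191 - 120960/210289 = -54865423115/40165199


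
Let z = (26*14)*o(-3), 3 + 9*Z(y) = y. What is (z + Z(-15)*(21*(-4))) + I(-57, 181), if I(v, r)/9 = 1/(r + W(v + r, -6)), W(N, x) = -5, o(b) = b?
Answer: -162615/176 ≈ -923.95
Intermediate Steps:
Z(y) = -⅓ + y/9
z = -1092 (z = (26*14)*(-3) = 364*(-3) = -1092)
I(v, r) = 9/(-5 + r) (I(v, r) = 9/(r - 5) = 9/(-5 + r))
(z + Z(-15)*(21*(-4))) + I(-57, 181) = (-1092 + (-⅓ + (⅑)*(-15))*(21*(-4))) + 9/(-5 + 181) = (-1092 + (-⅓ - 5/3)*(-84)) + 9/176 = (-1092 - 2*(-84)) + 9*(1/176) = (-1092 + 168) + 9/176 = -924 + 9/176 = -162615/176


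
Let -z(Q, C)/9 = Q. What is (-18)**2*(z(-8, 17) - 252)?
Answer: -58320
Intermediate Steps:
z(Q, C) = -9*Q
(-18)**2*(z(-8, 17) - 252) = (-18)**2*(-9*(-8) - 252) = 324*(72 - 252) = 324*(-180) = -58320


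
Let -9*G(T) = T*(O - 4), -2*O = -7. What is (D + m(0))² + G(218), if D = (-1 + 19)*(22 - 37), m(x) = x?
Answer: 656209/9 ≈ 72912.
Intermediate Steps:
O = 7/2 (O = -½*(-7) = 7/2 ≈ 3.5000)
D = -270 (D = 18*(-15) = -270)
G(T) = T/18 (G(T) = -T*(7/2 - 4)/9 = -T*(-1)/(9*2) = -(-1)*T/18 = T/18)
(D + m(0))² + G(218) = (-270 + 0)² + (1/18)*218 = (-270)² + 109/9 = 72900 + 109/9 = 656209/9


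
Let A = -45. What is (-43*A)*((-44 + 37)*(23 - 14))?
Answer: -121905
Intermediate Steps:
(-43*A)*((-44 + 37)*(23 - 14)) = (-43*(-45))*((-44 + 37)*(23 - 14)) = 1935*(-7*9) = 1935*(-63) = -121905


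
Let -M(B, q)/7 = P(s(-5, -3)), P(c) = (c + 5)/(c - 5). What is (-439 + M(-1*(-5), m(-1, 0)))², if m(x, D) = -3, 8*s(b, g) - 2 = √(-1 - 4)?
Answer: 4*(3654524*√5 + 66892991*I)/(76*√5 + 1439*I) ≈ 1.8603e+5 - 745.47*I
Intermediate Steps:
s(b, g) = ¼ + I*√5/8 (s(b, g) = ¼ + √(-1 - 4)/8 = ¼ + √(-5)/8 = ¼ + (I*√5)/8 = ¼ + I*√5/8)
P(c) = (5 + c)/(-5 + c)
M(B, q) = -7*(21/4 + I*√5/8)/(-19/4 + I*√5/8) (M(B, q) = -7*(5 + (¼ + I*√5/8))/(-5 + (¼ + I*√5/8)) = -7*(21/4 + I*√5/8)/(-19/4 + I*√5/8))
(-439 + M(-1*(-5), m(-1, 0)))² = (-439 + (1591/207 + 80*I*√5/207))² = (-89282/207 + 80*I*√5/207)²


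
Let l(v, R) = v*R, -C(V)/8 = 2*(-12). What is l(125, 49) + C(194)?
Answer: 6317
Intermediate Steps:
C(V) = 192 (C(V) = -16*(-12) = -8*(-24) = 192)
l(v, R) = R*v
l(125, 49) + C(194) = 49*125 + 192 = 6125 + 192 = 6317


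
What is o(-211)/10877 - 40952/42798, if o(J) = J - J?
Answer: -20476/21399 ≈ -0.95687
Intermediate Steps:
o(J) = 0
o(-211)/10877 - 40952/42798 = 0/10877 - 40952/42798 = 0*(1/10877) - 40952*1/42798 = 0 - 20476/21399 = -20476/21399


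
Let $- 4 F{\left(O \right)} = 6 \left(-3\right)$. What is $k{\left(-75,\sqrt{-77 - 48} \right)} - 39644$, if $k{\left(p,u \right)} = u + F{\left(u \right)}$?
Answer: $- \frac{79279}{2} + 5 i \sqrt{5} \approx -39640.0 + 11.18 i$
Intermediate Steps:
$F{\left(O \right)} = \frac{9}{2}$ ($F{\left(O \right)} = - \frac{6 \left(-3\right)}{4} = \left(- \frac{1}{4}\right) \left(-18\right) = \frac{9}{2}$)
$k{\left(p,u \right)} = \frac{9}{2} + u$ ($k{\left(p,u \right)} = u + \frac{9}{2} = \frac{9}{2} + u$)
$k{\left(-75,\sqrt{-77 - 48} \right)} - 39644 = \left(\frac{9}{2} + \sqrt{-77 - 48}\right) - 39644 = \left(\frac{9}{2} + \sqrt{-125}\right) - 39644 = \left(\frac{9}{2} + 5 i \sqrt{5}\right) - 39644 = - \frac{79279}{2} + 5 i \sqrt{5}$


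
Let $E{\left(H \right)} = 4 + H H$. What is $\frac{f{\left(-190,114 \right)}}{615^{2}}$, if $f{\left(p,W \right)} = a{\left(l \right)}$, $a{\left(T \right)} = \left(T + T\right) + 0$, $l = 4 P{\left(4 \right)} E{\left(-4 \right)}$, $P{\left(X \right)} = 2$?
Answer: $\frac{64}{75645} \approx 0.00084606$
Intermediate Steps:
$E{\left(H \right)} = 4 + H^{2}$
$l = 160$ ($l = 4 \cdot 2 \left(4 + \left(-4\right)^{2}\right) = 8 \left(4 + 16\right) = 8 \cdot 20 = 160$)
$a{\left(T \right)} = 2 T$ ($a{\left(T \right)} = 2 T + 0 = 2 T$)
$f{\left(p,W \right)} = 320$ ($f{\left(p,W \right)} = 2 \cdot 160 = 320$)
$\frac{f{\left(-190,114 \right)}}{615^{2}} = \frac{320}{615^{2}} = \frac{320}{378225} = 320 \cdot \frac{1}{378225} = \frac{64}{75645}$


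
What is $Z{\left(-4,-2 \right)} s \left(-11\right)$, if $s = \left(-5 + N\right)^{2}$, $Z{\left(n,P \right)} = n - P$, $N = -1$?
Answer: $792$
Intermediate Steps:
$s = 36$ ($s = \left(-5 - 1\right)^{2} = \left(-6\right)^{2} = 36$)
$Z{\left(-4,-2 \right)} s \left(-11\right) = \left(-4 - -2\right) 36 \left(-11\right) = \left(-4 + 2\right) 36 \left(-11\right) = \left(-2\right) 36 \left(-11\right) = \left(-72\right) \left(-11\right) = 792$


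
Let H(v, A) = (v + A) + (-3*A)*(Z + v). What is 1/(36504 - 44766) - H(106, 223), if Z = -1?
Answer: 577645991/8262 ≈ 69916.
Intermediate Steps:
H(v, A) = A + v - 3*A*(-1 + v) (H(v, A) = (v + A) + (-3*A)*(-1 + v) = (A + v) - 3*A*(-1 + v) = A + v - 3*A*(-1 + v))
1/(36504 - 44766) - H(106, 223) = 1/(36504 - 44766) - (106 + 4*223 - 3*223*106) = 1/(-8262) - (106 + 892 - 70914) = -1/8262 - 1*(-69916) = -1/8262 + 69916 = 577645991/8262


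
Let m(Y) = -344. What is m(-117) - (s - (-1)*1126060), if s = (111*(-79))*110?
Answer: -161814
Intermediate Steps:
s = -964590 (s = -8769*110 = -964590)
m(-117) - (s - (-1)*1126060) = -344 - (-964590 - (-1)*1126060) = -344 - (-964590 - 1*(-1126060)) = -344 - (-964590 + 1126060) = -344 - 1*161470 = -344 - 161470 = -161814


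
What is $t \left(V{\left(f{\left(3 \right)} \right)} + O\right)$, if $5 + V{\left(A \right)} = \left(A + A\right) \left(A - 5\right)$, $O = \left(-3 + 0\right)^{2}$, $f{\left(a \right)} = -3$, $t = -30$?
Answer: $-1560$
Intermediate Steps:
$O = 9$ ($O = \left(-3\right)^{2} = 9$)
$V{\left(A \right)} = -5 + 2 A \left(-5 + A\right)$ ($V{\left(A \right)} = -5 + \left(A + A\right) \left(A - 5\right) = -5 + 2 A \left(-5 + A\right)$)
$t \left(V{\left(f{\left(3 \right)} \right)} + O\right) = - 30 \left(\left(-5 - -30 + 2 \left(-3\right)^{2}\right) + 9\right) = - 30 \left(\left(-5 + 30 + 2 \cdot 9\right) + 9\right) = - 30 \left(\left(-5 + 30 + 18\right) + 9\right) = - 30 \left(43 + 9\right) = \left(-30\right) 52 = -1560$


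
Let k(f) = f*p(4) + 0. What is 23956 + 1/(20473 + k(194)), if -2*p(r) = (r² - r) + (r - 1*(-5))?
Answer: 441652817/18436 ≈ 23956.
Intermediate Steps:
p(r) = -5/2 - r²/2 (p(r) = -((r² - r) + (r - 1*(-5)))/2 = -((r² - r) + (r + 5))/2 = -((r² - r) + (5 + r))/2 = -(5 + r²)/2 = -5/2 - r²/2)
k(f) = -21*f/2 (k(f) = f*(-5/2 - ½*4²) + 0 = f*(-5/2 - ½*16) + 0 = f*(-5/2 - 8) + 0 = f*(-21/2) + 0 = -21*f/2 + 0 = -21*f/2)
23956 + 1/(20473 + k(194)) = 23956 + 1/(20473 - 21/2*194) = 23956 + 1/(20473 - 2037) = 23956 + 1/18436 = 441652817/18436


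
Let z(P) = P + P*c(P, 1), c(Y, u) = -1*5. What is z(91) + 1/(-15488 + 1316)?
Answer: -5158609/14172 ≈ -364.00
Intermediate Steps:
c(Y, u) = -5
z(P) = -4*P (z(P) = P + P*(-5) = P - 5*P = -4*P)
z(91) + 1/(-15488 + 1316) = -4*91 + 1/(-15488 + 1316) = -364 + 1/(-14172) = -364 - 1/14172 = -5158609/14172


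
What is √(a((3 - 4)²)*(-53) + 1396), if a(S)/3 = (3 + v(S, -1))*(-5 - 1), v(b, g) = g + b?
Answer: √4258 ≈ 65.253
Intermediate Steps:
v(b, g) = b + g
a(S) = -36 - 18*S (a(S) = 3*((3 + (S - 1))*(-5 - 1)) = 3*((3 + (-1 + S))*(-6)) = 3*((2 + S)*(-6)) = 3*(-12 - 6*S) = -36 - 18*S)
√(a((3 - 4)²)*(-53) + 1396) = √((-36 - 18*(3 - 4)²)*(-53) + 1396) = √((-36 - 18*(-1)²)*(-53) + 1396) = √((-36 - 18*1)*(-53) + 1396) = √((-36 - 18)*(-53) + 1396) = √(-54*(-53) + 1396) = √(2862 + 1396) = √4258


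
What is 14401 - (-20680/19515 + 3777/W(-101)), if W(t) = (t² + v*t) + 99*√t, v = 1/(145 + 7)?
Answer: 150064044856756387/10419889234035 + 959901888*I*√101/269640997345 ≈ 14402.0 + 0.035777*I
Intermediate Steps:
v = 1/152 ≈ 0.0065789
W(t) = t² + 99*√t + t/152 (W(t) = (t² + t/152) + 99*√t = t² + 99*√t + t/152)
14401 - (-20680/19515 + 3777/W(-101)) = 14401 - (-20680/19515 + 3777/((-101)² + 99*√(-101) + (1/152)*(-101))) = 14401 - (-20680*1/19515 + 3777/(10201 + 99*(I*√101) - 101/152)) = 14401 - (-4136/3903 + 3777/(10201 + 99*I*√101 - 101/152)) = 14401 - (-4136/3903 + 3777/(1550451/152 + 99*I*√101)) = 14401 + (4136/3903 - 3777/(1550451/152 + 99*I*√101)) = 56211239/3903 - 3777/(1550451/152 + 99*I*√101)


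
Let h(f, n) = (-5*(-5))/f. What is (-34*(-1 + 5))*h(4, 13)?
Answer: -850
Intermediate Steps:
h(f, n) = 25/f
(-34*(-1 + 5))*h(4, 13) = (-34*(-1 + 5))*(25/4) = (-34*4)*(25*(1/4)) = -136*25/4 = -850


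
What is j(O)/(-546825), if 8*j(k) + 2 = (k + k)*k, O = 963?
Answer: -231842/546825 ≈ -0.42398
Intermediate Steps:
j(k) = -1/4 + k**2/4 (j(k) = -1/4 + ((k + k)*k)/8 = -1/4 + ((2*k)*k)/8 = -1/4 + (2*k**2)/8 = -1/4 + k**2/4)
j(O)/(-546825) = (-1/4 + (1/4)*963**2)/(-546825) = (-1/4 + (1/4)*927369)*(-1/546825) = (-1/4 + 927369/4)*(-1/546825) = 231842*(-1/546825) = -231842/546825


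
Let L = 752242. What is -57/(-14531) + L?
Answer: 10930828559/14531 ≈ 7.5224e+5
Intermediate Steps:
-57/(-14531) + L = -57/(-14531) + 752242 = -57*(-1/14531) + 752242 = 57/14531 + 752242 = 10930828559/14531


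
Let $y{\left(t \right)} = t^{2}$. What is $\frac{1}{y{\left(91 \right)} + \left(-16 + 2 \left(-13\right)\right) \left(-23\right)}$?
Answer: $\frac{1}{9247} \approx 0.00010814$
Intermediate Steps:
$\frac{1}{y{\left(91 \right)} + \left(-16 + 2 \left(-13\right)\right) \left(-23\right)} = \frac{1}{91^{2} + \left(-16 + 2 \left(-13\right)\right) \left(-23\right)} = \frac{1}{8281 + \left(-16 - 26\right) \left(-23\right)} = \frac{1}{8281 - -966} = \frac{1}{8281 + 966} = \frac{1}{9247}$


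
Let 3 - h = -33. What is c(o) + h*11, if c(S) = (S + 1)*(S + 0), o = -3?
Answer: 402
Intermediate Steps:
h = 36 (h = 3 - 1*(-33) = 3 + 33 = 36)
c(S) = S*(1 + S) (c(S) = (1 + S)*S = S*(1 + S))
c(o) + h*11 = -3*(1 - 3) + 36*11 = -3*(-2) + 396 = 6 + 396 = 402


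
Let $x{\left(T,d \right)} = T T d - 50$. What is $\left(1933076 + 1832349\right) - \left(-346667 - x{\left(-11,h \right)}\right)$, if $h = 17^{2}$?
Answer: $4147011$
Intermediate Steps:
$h = 289$
$x{\left(T,d \right)} = -50 + d T^{2}$ ($x{\left(T,d \right)} = T^{2} d - 50 = d T^{2} - 50 = -50 + d T^{2}$)
$\left(1933076 + 1832349\right) - \left(-346667 - x{\left(-11,h \right)}\right) = \left(1933076 + 1832349\right) + \left(\left(570816 - \left(50 - 289 \left(-11\right)^{2}\right)\right) - 224149\right) = 3765425 + \left(\left(570816 + \left(-50 + 289 \cdot 121\right)\right) - 224149\right) = 3765425 + \left(\left(570816 + \left(-50 + 34969\right)\right) - 224149\right) = 3765425 + \left(\left(570816 + 34919\right) - 224149\right) = 3765425 + \left(605735 - 224149\right) = 3765425 + 381586 = 4147011$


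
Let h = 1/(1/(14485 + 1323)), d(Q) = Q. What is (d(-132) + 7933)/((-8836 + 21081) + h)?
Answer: 7801/28053 ≈ 0.27808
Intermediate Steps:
h = 15808 (h = 1/(1/15808) = 15808)
(d(-132) + 7933)/((-8836 + 21081) + h) = (-132 + 7933)/((-8836 + 21081) + 15808) = 7801/(12245 + 15808) = 7801/28053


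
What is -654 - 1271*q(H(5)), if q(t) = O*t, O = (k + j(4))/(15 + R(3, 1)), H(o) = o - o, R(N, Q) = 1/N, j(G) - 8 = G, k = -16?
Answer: -654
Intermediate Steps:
j(G) = 8 + G
H(o) = 0
O = -6/23 (O = (-16 + (8 + 4))/(15 + 1/3) = (-16 + 12)/(15 + ⅓) = -4/46/3 = -4*3/46 = -6/23 ≈ -0.26087)
q(t) = -6*t/23
-654 - 1271*q(H(5)) = -654 - (-7626)*0/23 = -654 - 1271*0 = -654 + 0 = -654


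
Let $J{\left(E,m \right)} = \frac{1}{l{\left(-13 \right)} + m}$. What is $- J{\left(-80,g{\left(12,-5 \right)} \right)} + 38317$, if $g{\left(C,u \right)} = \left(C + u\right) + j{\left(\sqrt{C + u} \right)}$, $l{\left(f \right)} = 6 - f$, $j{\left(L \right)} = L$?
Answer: $\frac{25634047}{669} + \frac{\sqrt{7}}{669} \approx 38317.0$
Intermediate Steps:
$g{\left(C,u \right)} = C + u + \sqrt{C + u}$ ($g{\left(C,u \right)} = \left(C + u\right) + \sqrt{C + u} = C + u + \sqrt{C + u}$)
$J{\left(E,m \right)} = \frac{1}{19 + m}$ ($J{\left(E,m \right)} = \frac{1}{\left(6 - -13\right) + m} = \frac{1}{\left(6 + 13\right) + m} = \frac{1}{19 + m}$)
$- J{\left(-80,g{\left(12,-5 \right)} \right)} + 38317 = - \frac{1}{19 + \left(12 - 5 + \sqrt{12 - 5}\right)} + 38317 = - \frac{1}{19 + \left(12 - 5 + \sqrt{7}\right)} + 38317 = - \frac{1}{19 + \left(7 + \sqrt{7}\right)} + 38317 = - \frac{1}{26 + \sqrt{7}} + 38317 = 38317 - \frac{1}{26 + \sqrt{7}}$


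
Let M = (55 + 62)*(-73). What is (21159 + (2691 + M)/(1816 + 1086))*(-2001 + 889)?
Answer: -34137047808/1451 ≈ -2.3527e+7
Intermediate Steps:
M = -8541 (M = 117*(-73) = -8541)
(21159 + (2691 + M)/(1816 + 1086))*(-2001 + 889) = (21159 + (2691 - 8541)/(1816 + 1086))*(-2001 + 889) = (21159 - 5850/2902)*(-1112) = (21159 - 5850*1/2902)*(-1112) = (21159 - 2925/1451)*(-1112) = (30698784/1451)*(-1112) = -34137047808/1451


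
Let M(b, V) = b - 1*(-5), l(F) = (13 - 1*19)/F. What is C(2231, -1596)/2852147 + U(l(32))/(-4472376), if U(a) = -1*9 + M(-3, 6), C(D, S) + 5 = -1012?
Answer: -4528441363/12755873791272 ≈ -0.00035501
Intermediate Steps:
C(D, S) = -1017 (C(D, S) = -5 - 1012 = -1017)
l(F) = -6/F (l(F) = (13 - 19)/F = -6/F)
M(b, V) = 5 + b (M(b, V) = b + 5 = 5 + b)
U(a) = -7 (U(a) = -1*9 + (5 - 3) = -9 + 2 = -7)
C(2231, -1596)/2852147 + U(l(32))/(-4472376) = -1017/2852147 - 7/(-4472376) = -1017*1/2852147 - 7*(-1/4472376) = -1017/2852147 + 7/4472376 = -4528441363/12755873791272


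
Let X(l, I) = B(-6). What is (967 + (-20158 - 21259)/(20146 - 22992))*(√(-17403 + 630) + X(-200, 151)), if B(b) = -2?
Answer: -2793499/1423 + 2793499*I*√16773/2846 ≈ -1963.1 + 1.2712e+5*I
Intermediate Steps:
X(l, I) = -2
(967 + (-20158 - 21259)/(20146 - 22992))*(√(-17403 + 630) + X(-200, 151)) = (967 + (-20158 - 21259)/(20146 - 22992))*(√(-17403 + 630) - 2) = (967 - 41417/(-2846))*(√(-16773) - 2) = (967 - 41417*(-1/2846))*(I*√16773 - 2) = (967 + 41417/2846)*(-2 + I*√16773) = 2793499*(-2 + I*√16773)/2846 = -2793499/1423 + 2793499*I*√16773/2846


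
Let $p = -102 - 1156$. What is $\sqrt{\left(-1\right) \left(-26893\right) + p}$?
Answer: $\sqrt{25635} \approx 160.11$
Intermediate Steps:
$p = -1258$ ($p = -102 - 1156 = -1258$)
$\sqrt{\left(-1\right) \left(-26893\right) + p} = \sqrt{\left(-1\right) \left(-26893\right) - 1258} = \sqrt{26893 - 1258} = \sqrt{25635}$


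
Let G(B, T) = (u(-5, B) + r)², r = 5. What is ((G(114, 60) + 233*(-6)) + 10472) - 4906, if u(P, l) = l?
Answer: 18329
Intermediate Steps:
G(B, T) = (5 + B)² (G(B, T) = (B + 5)² = (5 + B)²)
((G(114, 60) + 233*(-6)) + 10472) - 4906 = (((5 + 114)² + 233*(-6)) + 10472) - 4906 = ((119² - 1398) + 10472) - 4906 = ((14161 - 1398) + 10472) - 4906 = (12763 + 10472) - 4906 = 23235 - 4906 = 18329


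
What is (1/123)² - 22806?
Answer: -345031973/15129 ≈ -22806.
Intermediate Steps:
(1/123)² - 22806 = 1/15129 - 22806 = -345031973/15129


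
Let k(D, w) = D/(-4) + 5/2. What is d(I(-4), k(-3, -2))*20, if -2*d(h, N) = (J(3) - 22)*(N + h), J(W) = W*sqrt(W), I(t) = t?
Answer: -165 + 45*sqrt(3)/2 ≈ -126.03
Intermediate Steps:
k(D, w) = 5/2 - D/4 (k(D, w) = D*(-1/4) + 5*(1/2) = -D/4 + 5/2 = 5/2 - D/4)
J(W) = W**(3/2)
d(h, N) = -(-22 + 3*sqrt(3))*(N + h)/2 (d(h, N) = -(3**(3/2) - 22)*(N + h)/2 = -(3*sqrt(3) - 22)*(N + h)/2 = -(-22 + 3*sqrt(3))*(N + h)/2)
d(I(-4), k(-3, -2))*20 = (11*(5/2 - 1/4*(-3)) + 11*(-4) - 3*(5/2 - 1/4*(-3))*sqrt(3)/2 - 3/2*(-4)*sqrt(3))*20 = (11*(5/2 + 3/4) - 44 - 3*(5/2 + 3/4)*sqrt(3)/2 + 6*sqrt(3))*20 = (11*(13/4) - 44 - 3/2*13/4*sqrt(3) + 6*sqrt(3))*20 = (143/4 - 44 - 39*sqrt(3)/8 + 6*sqrt(3))*20 = (-33/4 + 9*sqrt(3)/8)*20 = -165 + 45*sqrt(3)/2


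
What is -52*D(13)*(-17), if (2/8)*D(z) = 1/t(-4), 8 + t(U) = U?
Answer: -884/3 ≈ -294.67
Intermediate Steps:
t(U) = -8 + U
D(z) = -1/3 (D(z) = 4/(-8 - 4) = 4/(-12) = 4*(-1/12) = -1/3)
-52*D(13)*(-17) = -52*(-1/3)*(-17) = (52/3)*(-17) = -884/3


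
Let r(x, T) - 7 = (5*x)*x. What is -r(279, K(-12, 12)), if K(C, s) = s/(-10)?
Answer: -389212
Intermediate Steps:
K(C, s) = -s/10 (K(C, s) = s*(-⅒) = -s/10)
r(x, T) = 7 + 5*x² (r(x, T) = 7 + (5*x)*x = 7 + 5*x²)
-r(279, K(-12, 12)) = -(7 + 5*279²) = -(7 + 5*77841) = -(7 + 389205) = -1*389212 = -389212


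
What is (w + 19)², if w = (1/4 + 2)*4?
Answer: 784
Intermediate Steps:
w = 9 (w = (¼ + 2)*4 = (9/4)*4 = 9)
(w + 19)² = (9 + 19)² = 28² = 784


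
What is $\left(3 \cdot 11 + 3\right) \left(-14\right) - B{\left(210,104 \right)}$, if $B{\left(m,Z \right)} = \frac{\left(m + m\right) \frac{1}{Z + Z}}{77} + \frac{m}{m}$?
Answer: $- \frac{288875}{572} \approx -505.03$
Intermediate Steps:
$B{\left(m,Z \right)} = 1 + \frac{m}{77 Z}$ ($B{\left(m,Z \right)} = \frac{2 m}{2 Z} \frac{1}{77} + 1 = 2 m \frac{1}{2 Z} \frac{1}{77} + 1 = \frac{m}{Z} \frac{1}{77} + 1 = \frac{m}{77 Z} + 1 = 1 + \frac{m}{77 Z}$)
$\left(3 \cdot 11 + 3\right) \left(-14\right) - B{\left(210,104 \right)} = \left(3 \cdot 11 + 3\right) \left(-14\right) - \frac{104 + \frac{1}{77} \cdot 210}{104} = \left(33 + 3\right) \left(-14\right) - \frac{104 + \frac{30}{11}}{104} = 36 \left(-14\right) - \frac{1}{104} \cdot \frac{1174}{11} = -504 - \frac{587}{572} = - \frac{288875}{572}$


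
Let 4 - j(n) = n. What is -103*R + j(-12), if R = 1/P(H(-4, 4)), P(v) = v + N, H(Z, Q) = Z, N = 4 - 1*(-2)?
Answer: -71/2 ≈ -35.500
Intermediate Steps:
j(n) = 4 - n
N = 6 (N = 4 + 2 = 6)
P(v) = 6 + v (P(v) = v + 6 = 6 + v)
R = ½ (R = 1/(6 - 4) = 1/2 = ½ ≈ 0.50000)
-103*R + j(-12) = -103*½ + (4 - 1*(-12)) = -103/2 + (4 + 12) = -103/2 + 16 = -71/2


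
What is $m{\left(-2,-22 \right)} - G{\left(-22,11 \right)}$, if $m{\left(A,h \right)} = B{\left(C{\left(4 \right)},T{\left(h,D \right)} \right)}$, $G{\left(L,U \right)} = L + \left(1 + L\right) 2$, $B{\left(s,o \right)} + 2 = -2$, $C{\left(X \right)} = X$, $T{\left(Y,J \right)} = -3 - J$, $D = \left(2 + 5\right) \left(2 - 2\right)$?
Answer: $60$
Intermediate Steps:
$D = 0$ ($D = 7 \cdot 0 = 0$)
$B{\left(s,o \right)} = -4$ ($B{\left(s,o \right)} = -2 - 2 = -4$)
$G{\left(L,U \right)} = 2 + 3 L$ ($G{\left(L,U \right)} = L + \left(2 + 2 L\right) = 2 + 3 L$)
$m{\left(A,h \right)} = -4$
$m{\left(-2,-22 \right)} - G{\left(-22,11 \right)} = -4 - \left(2 + 3 \left(-22\right)\right) = -4 - \left(2 - 66\right) = -4 - -64 = -4 + 64 = 60$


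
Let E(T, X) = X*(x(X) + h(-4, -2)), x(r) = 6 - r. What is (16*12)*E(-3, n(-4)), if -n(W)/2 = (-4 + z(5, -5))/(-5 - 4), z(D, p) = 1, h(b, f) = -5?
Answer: -640/3 ≈ -213.33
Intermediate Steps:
n(W) = -⅔ (n(W) = -2*(-4 + 1)/(-5 - 4) = -(-6)/(-9) = -(-6)*(-1)/9 = -2*⅓ = -⅔)
E(T, X) = X*(1 - X) (E(T, X) = X*((6 - X) - 5) = X*(1 - X))
(16*12)*E(-3, n(-4)) = (16*12)*(-2*(1 - 1*(-⅔))/3) = 192*(-2*(1 + ⅔)/3) = 192*(-⅔*5/3) = 192*(-10/9) = -640/3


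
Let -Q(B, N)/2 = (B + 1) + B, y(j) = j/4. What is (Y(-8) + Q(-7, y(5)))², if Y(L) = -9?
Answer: 289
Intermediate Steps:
y(j) = j/4 (y(j) = j*(¼) = j/4)
Q(B, N) = -2 - 4*B (Q(B, N) = -2*((B + 1) + B) = -2*((1 + B) + B) = -2*(1 + 2*B) = -2 - 4*B)
(Y(-8) + Q(-7, y(5)))² = (-9 + (-2 - 4*(-7)))² = (-9 + (-2 + 28))² = (-9 + 26)² = 17² = 289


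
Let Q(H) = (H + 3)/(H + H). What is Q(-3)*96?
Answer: 0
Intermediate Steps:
Q(H) = (3 + H)/(2*H) (Q(H) = (3 + H)/((2*H)) = (3 + H)*(1/(2*H)) = (3 + H)/(2*H))
Q(-3)*96 = ((1/2)*(3 - 3)/(-3))*96 = ((1/2)*(-1/3)*0)*96 = 0*96 = 0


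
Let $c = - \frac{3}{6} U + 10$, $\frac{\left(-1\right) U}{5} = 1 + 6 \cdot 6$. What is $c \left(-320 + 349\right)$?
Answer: $\frac{5945}{2} \approx 2972.5$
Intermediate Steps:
$U = -185$ ($U = - 5 \left(1 + 6 \cdot 6\right) = - 5 \left(1 + 36\right) = \left(-5\right) 37 = -185$)
$c = \frac{205}{2}$ ($c = - \frac{3}{6} \left(-185\right) + 10 = \left(-3\right) \frac{1}{6} \left(-185\right) + 10 = \left(- \frac{1}{2}\right) \left(-185\right) + 10 = \frac{185}{2} + 10 = \frac{205}{2} \approx 102.5$)
$c \left(-320 + 349\right) = \frac{205 \left(-320 + 349\right)}{2} = \frac{205}{2} \cdot 29 = \frac{5945}{2}$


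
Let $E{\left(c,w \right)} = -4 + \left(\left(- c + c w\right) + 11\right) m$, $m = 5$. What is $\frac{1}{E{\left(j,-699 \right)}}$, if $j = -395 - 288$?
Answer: $\frac{1}{2390551} \approx 4.1831 \cdot 10^{-7}$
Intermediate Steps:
$j = -683$
$E{\left(c,w \right)} = 51 - 5 c + 5 c w$ ($E{\left(c,w \right)} = -4 + \left(\left(- c + c w\right) + 11\right) 5 = -4 + \left(11 - c + c w\right) 5 = -4 + \left(55 - 5 c + 5 c w\right) = 51 - 5 c + 5 c w$)
$\frac{1}{E{\left(j,-699 \right)}} = \frac{1}{51 - -3415 + 5 \left(-683\right) \left(-699\right)} = \frac{1}{51 + 3415 + 2387085} = \frac{1}{2390551}$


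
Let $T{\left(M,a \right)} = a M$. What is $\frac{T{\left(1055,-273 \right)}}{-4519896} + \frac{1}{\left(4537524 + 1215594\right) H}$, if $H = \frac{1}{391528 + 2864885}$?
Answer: $\frac{909757354101}{1444638613096} \approx 0.62975$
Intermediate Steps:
$T{\left(M,a \right)} = M a$
$H = \frac{1}{3256413} \approx 3.0709 \cdot 10^{-7}$
$\frac{T{\left(1055,-273 \right)}}{-4519896} + \frac{1}{\left(4537524 + 1215594\right) H} = \frac{1055 \left(-273\right)}{-4519896} + \frac{\frac{1}{\frac{1}{3256413}}}{4537524 + 1215594} = \left(-288015\right) \left(- \frac{1}{4519896}\right) + \frac{1}{5753118} \cdot 3256413 = \frac{96005}{1506632} + \frac{1}{5753118} \cdot 3256413 = \frac{96005}{1506632} + \frac{1085471}{1917706} = \frac{909757354101}{1444638613096}$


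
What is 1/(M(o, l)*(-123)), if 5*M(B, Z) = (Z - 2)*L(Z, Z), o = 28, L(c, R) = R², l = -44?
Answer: 5/10953888 ≈ 4.5646e-7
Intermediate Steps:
M(B, Z) = Z²*(-2 + Z)/5 (M(B, Z) = ((Z - 2)*Z²)/5 = ((-2 + Z)*Z²)/5 = (Z²*(-2 + Z))/5 = Z²*(-2 + Z)/5)
1/(M(o, l)*(-123)) = 1/(((⅕)*(-44)²*(-2 - 44))*(-123)) = 1/(((⅕)*1936*(-46))*(-123)) = 1/(-89056/5*(-123)) = 1/(10953888/5) = 5/10953888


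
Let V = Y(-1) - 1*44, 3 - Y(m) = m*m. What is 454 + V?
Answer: 412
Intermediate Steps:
Y(m) = 3 - m**2 (Y(m) = 3 - m*m = 3 - m**2)
V = -42 (V = (3 - 1*(-1)**2) - 1*44 = (3 - 1*1) - 44 = (3 - 1) - 44 = 2 - 44 = -42)
454 + V = 454 - 42 = 412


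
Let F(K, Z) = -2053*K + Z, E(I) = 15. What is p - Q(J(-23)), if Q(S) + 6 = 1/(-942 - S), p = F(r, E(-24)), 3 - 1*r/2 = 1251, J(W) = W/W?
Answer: 4832223388/943 ≈ 5.1243e+6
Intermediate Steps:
J(W) = 1
r = -2496 (r = 6 - 2*1251 = 6 - 2502 = -2496)
F(K, Z) = Z - 2053*K
p = 5124303 (p = 15 - 2053*(-2496) = 15 + 5124288 = 5124303)
Q(S) = -6 + 1/(-942 - S)
p - Q(J(-23)) = 5124303 - (-5653 - 6*1)/(942 + 1) = 5124303 - (-5653 - 6)/943 = 5124303 - (-5659)/943 = 5124303 - 1*(-5659/943) = 5124303 + 5659/943 = 4832223388/943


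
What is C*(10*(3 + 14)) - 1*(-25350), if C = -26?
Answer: 20930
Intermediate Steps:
C*(10*(3 + 14)) - 1*(-25350) = -260*(3 + 14) - 1*(-25350) = -260*17 + 25350 = -26*170 + 25350 = -4420 + 25350 = 20930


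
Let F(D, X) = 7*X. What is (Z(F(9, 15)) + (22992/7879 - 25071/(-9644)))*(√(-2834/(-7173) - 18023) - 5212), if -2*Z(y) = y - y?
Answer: -546307841871/18996269 + 139756419*I*√103033087565/60560105572 ≈ -28759.0 + 740.75*I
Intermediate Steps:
Z(y) = 0 (Z(y) = -(y - y)/2 = -½*0 = 0)
(Z(F(9, 15)) + (22992/7879 - 25071/(-9644)))*(√(-2834/(-7173) - 18023) - 5212) = (0 + (22992/7879 - 25071/(-9644)))*(√(-2834/(-7173) - 18023) - 5212) = (0 + (22992*(1/7879) - 25071*(-1/9644)))*(√(-2834*(-1/7173) - 18023) - 5212) = (0 + (22992/7879 + 25071/9644))*(√(2834/7173 - 18023) - 5212) = (0 + 419269257/75985076)*(√(-129276145/7173) - 5212) = 419269257*(I*√103033087565/2391 - 5212)/75985076 = 419269257*(-5212 + I*√103033087565/2391)/75985076 = -546307841871/18996269 + 139756419*I*√103033087565/60560105572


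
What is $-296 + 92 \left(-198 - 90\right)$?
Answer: $-26792$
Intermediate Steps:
$-296 + 92 \left(-198 - 90\right) = -296 + 92 \left(-288\right) = -296 - 26496 = -26792$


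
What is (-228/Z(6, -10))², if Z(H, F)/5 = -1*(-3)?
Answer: 5776/25 ≈ 231.04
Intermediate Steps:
Z(H, F) = 15 (Z(H, F) = 5*(-1*(-3)) = 5*3 = 15)
(-228/Z(6, -10))² = (-228/15)² = (-228*1/15)² = (-76/5)² = 5776/25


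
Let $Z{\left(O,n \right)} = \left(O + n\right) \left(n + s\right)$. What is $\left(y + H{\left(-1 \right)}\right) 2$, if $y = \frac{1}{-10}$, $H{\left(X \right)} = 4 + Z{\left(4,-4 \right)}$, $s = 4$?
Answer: $\frac{39}{5} \approx 7.8$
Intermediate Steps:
$Z{\left(O,n \right)} = \left(4 + n\right) \left(O + n\right)$ ($Z{\left(O,n \right)} = \left(O + n\right) \left(n + 4\right) = \left(O + n\right) \left(4 + n\right) = \left(4 + n\right) \left(O + n\right)$)
$H{\left(X \right)} = 4$ ($H{\left(X \right)} = 4 + \left(\left(-4\right)^{2} + 4 \cdot 4 + 4 \left(-4\right) + 4 \left(-4\right)\right) = 4 + \left(16 + 16 - 16 - 16\right) = 4 + 0 = 4$)
$y = - \frac{1}{10} \approx -0.1$
$\left(y + H{\left(-1 \right)}\right) 2 = \left(- \frac{1}{10} + 4\right) 2 = \frac{39}{10} \cdot 2 = \frac{39}{5}$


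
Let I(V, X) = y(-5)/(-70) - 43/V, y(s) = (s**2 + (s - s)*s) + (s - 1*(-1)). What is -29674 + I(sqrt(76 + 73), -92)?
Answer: -296743/10 - 43*sqrt(149)/149 ≈ -29678.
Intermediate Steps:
y(s) = 1 + s + s**2 (y(s) = (s**2 + 0*s) + (s + 1) = (s**2 + 0) + (1 + s) = s**2 + (1 + s) = 1 + s + s**2)
I(V, X) = -3/10 - 43/V (I(V, X) = (1 - 5 + (-5)**2)/(-70) - 43/V = (1 - 5 + 25)*(-1/70) - 43/V = 21*(-1/70) - 43/V = -3/10 - 43/V)
-29674 + I(sqrt(76 + 73), -92) = -29674 + (-3/10 - 43/sqrt(76 + 73)) = -29674 + (-3/10 - 43*sqrt(149)/149) = -296743/10 - 43*sqrt(149)/149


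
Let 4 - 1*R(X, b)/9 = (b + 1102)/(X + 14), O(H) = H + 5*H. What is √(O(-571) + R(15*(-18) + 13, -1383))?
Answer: I*√275433/9 ≈ 58.313*I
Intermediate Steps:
O(H) = 6*H
R(X, b) = 36 - 9*(1102 + b)/(14 + X) (R(X, b) = 36 - 9*(b + 1102)/(X + 14) = 36 - 9*(1102 + b)/(14 + X))
√(O(-571) + R(15*(-18) + 13, -1383)) = √(6*(-571) + 9*(-1046 - 1*(-1383) + 4*(15*(-18) + 13))/(14 + (15*(-18) + 13))) = √(-3426 + 9*(-1046 + 1383 + 4*(-270 + 13))/(14 + (-270 + 13))) = √(-3426 + 9*(-1046 + 1383 + 4*(-257))/(14 - 257)) = √(-3426 + 9*(-1046 + 1383 - 1028)/(-243)) = √(-3426 + 9*(-1/243)*(-691)) = √(-3426 + 691/27) = √(-91811/27) = I*√275433/9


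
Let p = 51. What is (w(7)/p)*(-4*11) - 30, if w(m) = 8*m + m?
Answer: -1434/17 ≈ -84.353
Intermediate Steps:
w(m) = 9*m
(w(7)/p)*(-4*11) - 30 = ((9*7)/51)*(-4*11) - 30 = (63*(1/51))*(-44) - 30 = (21/17)*(-44) - 30 = -924/17 - 30 = -1434/17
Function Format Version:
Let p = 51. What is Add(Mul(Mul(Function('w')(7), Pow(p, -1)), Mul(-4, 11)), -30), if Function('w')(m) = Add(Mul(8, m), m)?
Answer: Rational(-1434, 17) ≈ -84.353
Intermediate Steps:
Function('w')(m) = Mul(9, m)
Add(Mul(Mul(Function('w')(7), Pow(p, -1)), Mul(-4, 11)), -30) = Add(Mul(Mul(Mul(9, 7), Pow(51, -1)), Mul(-4, 11)), -30) = Add(Mul(Mul(63, Rational(1, 51)), -44), -30) = Add(Mul(Rational(21, 17), -44), -30) = Add(Rational(-924, 17), -30) = Rational(-1434, 17)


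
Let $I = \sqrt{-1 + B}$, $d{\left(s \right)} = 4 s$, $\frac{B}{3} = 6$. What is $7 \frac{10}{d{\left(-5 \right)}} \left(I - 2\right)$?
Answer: $7 - \frac{7 \sqrt{17}}{2} \approx -7.4309$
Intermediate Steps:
$B = 18$ ($B = 3 \cdot 6 = 18$)
$I = \sqrt{17}$ ($I = \sqrt{-1 + 18} = \sqrt{17} \approx 4.1231$)
$7 \frac{10}{d{\left(-5 \right)}} \left(I - 2\right) = 7 \frac{10}{4 \left(-5\right)} \left(\sqrt{17} - 2\right) = 7 \frac{10}{-20} \left(-2 + \sqrt{17}\right) = 7 \cdot 10 \left(- \frac{1}{20}\right) \left(-2 + \sqrt{17}\right) = 7 \left(- \frac{1}{2}\right) \left(-2 + \sqrt{17}\right) = - \frac{7 \left(-2 + \sqrt{17}\right)}{2} = 7 - \frac{7 \sqrt{17}}{2}$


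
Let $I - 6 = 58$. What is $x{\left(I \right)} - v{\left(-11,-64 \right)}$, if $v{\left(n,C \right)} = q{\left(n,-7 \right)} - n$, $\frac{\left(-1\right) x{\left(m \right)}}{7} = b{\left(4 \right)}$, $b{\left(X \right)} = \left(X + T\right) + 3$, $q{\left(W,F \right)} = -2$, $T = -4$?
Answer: $-30$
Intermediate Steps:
$I = 64$ ($I = 6 + 58 = 64$)
$b{\left(X \right)} = -1 + X$ ($b{\left(X \right)} = \left(X - 4\right) + 3 = \left(-4 + X\right) + 3 = -1 + X$)
$x{\left(m \right)} = -21$ ($x{\left(m \right)} = - 7 \left(-1 + 4\right) = \left(-7\right) 3 = -21$)
$v{\left(n,C \right)} = -2 - n$
$x{\left(I \right)} - v{\left(-11,-64 \right)} = -21 - \left(-2 - -11\right) = -21 - \left(-2 + 11\right) = -21 - 9 = -30$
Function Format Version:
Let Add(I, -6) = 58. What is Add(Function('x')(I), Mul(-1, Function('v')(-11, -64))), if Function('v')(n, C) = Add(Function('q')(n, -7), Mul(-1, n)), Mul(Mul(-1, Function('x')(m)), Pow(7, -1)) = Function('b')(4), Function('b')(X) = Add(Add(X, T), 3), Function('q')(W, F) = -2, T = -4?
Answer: -30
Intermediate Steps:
I = 64 (I = Add(6, 58) = 64)
Function('b')(X) = Add(-1, X) (Function('b')(X) = Add(Add(X, -4), 3) = Add(Add(-4, X), 3) = Add(-1, X))
Function('x')(m) = -21 (Function('x')(m) = Mul(-7, Add(-1, 4)) = Mul(-7, 3) = -21)
Function('v')(n, C) = Add(-2, Mul(-1, n))
Add(Function('x')(I), Mul(-1, Function('v')(-11, -64))) = Add(-21, Mul(-1, Add(-2, Mul(-1, -11)))) = Add(-21, Mul(-1, Add(-2, 11))) = Add(-21, Mul(-1, 9)) = Add(-21, -9) = -30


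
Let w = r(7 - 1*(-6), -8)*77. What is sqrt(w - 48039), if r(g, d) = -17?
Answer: 26*I*sqrt(73) ≈ 222.14*I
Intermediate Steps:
w = -1309 (w = -17*77 = -1309)
sqrt(w - 48039) = sqrt(-1309 - 48039) = sqrt(-49348) = 26*I*sqrt(73)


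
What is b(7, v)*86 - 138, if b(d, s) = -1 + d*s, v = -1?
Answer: -826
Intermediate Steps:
b(7, v)*86 - 138 = (-1 + 7*(-1))*86 - 138 = (-1 - 7)*86 - 138 = -8*86 - 138 = -688 - 138 = -826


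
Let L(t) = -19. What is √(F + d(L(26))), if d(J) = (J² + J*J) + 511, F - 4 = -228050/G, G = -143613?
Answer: √35041834207/5319 ≈ 35.194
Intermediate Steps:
F = 802502/143613 (F = 4 - 228050/(-143613) = 4 - 228050*(-1/143613) = 4 + 228050/143613 = 802502/143613 ≈ 5.5880)
d(J) = 511 + 2*J² (d(J) = (J² + J²) + 511 = 2*J² + 511 = 511 + 2*J²)
√(F + d(L(26))) = √(802502/143613 + (511 + 2*(-19)²)) = √(802502/143613 + (511 + 2*361)) = √(802502/143613 + (511 + 722)) = √(802502/143613 + 1233) = √(177877331/143613) = √35041834207/5319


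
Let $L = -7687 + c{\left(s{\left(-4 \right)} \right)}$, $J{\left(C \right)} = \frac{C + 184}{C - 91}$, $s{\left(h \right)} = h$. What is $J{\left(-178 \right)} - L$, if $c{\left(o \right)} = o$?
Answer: $\frac{2068873}{269} \approx 7691.0$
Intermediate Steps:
$J{\left(C \right)} = \frac{184 + C}{-91 + C}$
$L = -7691$ ($L = -7687 - 4 = -7691$)
$J{\left(-178 \right)} - L = \frac{184 - 178}{-91 - 178} - -7691 = \frac{1}{-269} \cdot 6 + 7691 = \left(- \frac{1}{269}\right) 6 + 7691 = - \frac{6}{269} + 7691 = \frac{2068873}{269}$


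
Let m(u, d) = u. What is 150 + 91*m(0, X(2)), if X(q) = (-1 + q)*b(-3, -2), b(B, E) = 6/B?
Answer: 150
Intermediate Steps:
X(q) = 2 - 2*q (X(q) = (-1 + q)*(6/(-3)) = (-1 + q)*(6*(-⅓)) = (-1 + q)*(-2) = 2 - 2*q)
150 + 91*m(0, X(2)) = 150 + 91*0 = 150 + 0 = 150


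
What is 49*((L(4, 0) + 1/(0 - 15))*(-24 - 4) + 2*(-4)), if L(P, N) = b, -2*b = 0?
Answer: -4508/15 ≈ -300.53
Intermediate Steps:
b = 0 (b = -½*0 = 0)
L(P, N) = 0
49*((L(4, 0) + 1/(0 - 15))*(-24 - 4) + 2*(-4)) = 49*((0 + 1/(0 - 15))*(-24 - 4) + 2*(-4)) = 49*((0 + 1/(-15))*(-28) - 8) = 49*((0 - 1/15)*(-28) - 8) = 49*(-1/15*(-28) - 8) = 49*(28/15 - 8) = 49*(-92/15) = -4508/15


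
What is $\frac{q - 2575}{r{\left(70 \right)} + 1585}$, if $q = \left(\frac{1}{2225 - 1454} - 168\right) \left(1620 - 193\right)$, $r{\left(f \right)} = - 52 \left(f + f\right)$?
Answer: $\frac{186820354}{4390845} \approx 42.548$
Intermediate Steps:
$r{\left(f \right)} = - 104 f$ ($r{\left(f \right)} = - 52 \cdot 2 f = - 104 f$)
$q = - \frac{184835029}{771}$ ($q = \left(\frac{1}{771} - 168\right) 1427 = \left(- \frac{129527}{771}\right) 1427 = - \frac{184835029}{771} \approx -2.3973 \cdot 10^{5}$)
$\frac{q - 2575}{r{\left(70 \right)} + 1585} = \frac{- \frac{184835029}{771} - 2575}{\left(-104\right) 70 + 1585} = - \frac{186820354}{771 \left(-7280 + 1585\right)} = - \frac{186820354}{771 \left(-5695\right)} = \left(- \frac{186820354}{771}\right) \left(- \frac{1}{5695}\right) = \frac{186820354}{4390845}$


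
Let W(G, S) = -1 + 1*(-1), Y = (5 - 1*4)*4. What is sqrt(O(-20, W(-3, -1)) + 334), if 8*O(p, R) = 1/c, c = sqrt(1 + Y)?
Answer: sqrt(133600 + 10*sqrt(5))/20 ≈ 18.277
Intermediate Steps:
Y = 4 (Y = (5 - 4)*4 = 1*4 = 4)
W(G, S) = -2 (W(G, S) = -1 - 1 = -2)
c = sqrt(5) (c = sqrt(1 + 4) = sqrt(5) ≈ 2.2361)
O(p, R) = sqrt(5)/40 (O(p, R) = 1/(8*(sqrt(5))) = (sqrt(5)/5)/8 = sqrt(5)/40)
sqrt(O(-20, W(-3, -1)) + 334) = sqrt(sqrt(5)/40 + 334) = sqrt(334 + sqrt(5)/40)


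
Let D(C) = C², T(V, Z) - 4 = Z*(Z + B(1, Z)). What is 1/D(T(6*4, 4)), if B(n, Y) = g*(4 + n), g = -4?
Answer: 1/3600 ≈ 0.00027778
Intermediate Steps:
B(n, Y) = -16 - 4*n (B(n, Y) = -4*(4 + n) = -16 - 4*n)
T(V, Z) = 4 + Z*(-20 + Z) (T(V, Z) = 4 + Z*(Z + (-16 - 4*1)) = 4 + Z*(Z + (-16 - 4)) = 4 + Z*(Z - 20) = 4 + Z*(-20 + Z))
1/D(T(6*4, 4)) = 1/((4 + 4² - 20*4)²) = 1/((4 + 16 - 80)²) = 1/((-60)²) = 1/3600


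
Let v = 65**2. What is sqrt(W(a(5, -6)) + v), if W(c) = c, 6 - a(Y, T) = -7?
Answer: sqrt(4238) ≈ 65.100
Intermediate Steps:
a(Y, T) = 13 (a(Y, T) = 6 - 1*(-7) = 6 + 7 = 13)
v = 4225
sqrt(W(a(5, -6)) + v) = sqrt(13 + 4225) = sqrt(4238)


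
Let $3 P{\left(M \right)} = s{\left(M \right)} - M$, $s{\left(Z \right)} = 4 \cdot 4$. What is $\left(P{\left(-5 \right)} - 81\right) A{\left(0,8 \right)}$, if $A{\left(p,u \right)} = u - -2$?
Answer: $-740$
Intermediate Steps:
$s{\left(Z \right)} = 16$
$P{\left(M \right)} = \frac{16}{3} - \frac{M}{3}$ ($P{\left(M \right)} = \frac{16 - M}{3} = \frac{16}{3} - \frac{M}{3}$)
$A{\left(p,u \right)} = 2 + u$ ($A{\left(p,u \right)} = u + 2 = 2 + u$)
$\left(P{\left(-5 \right)} - 81\right) A{\left(0,8 \right)} = \left(\left(\frac{16}{3} - - \frac{5}{3}\right) - 81\right) \left(2 + 8\right) = \left(\left(\frac{16}{3} + \frac{5}{3}\right) - 81\right) 10 = \left(7 - 81\right) 10 = \left(-74\right) 10 = -740$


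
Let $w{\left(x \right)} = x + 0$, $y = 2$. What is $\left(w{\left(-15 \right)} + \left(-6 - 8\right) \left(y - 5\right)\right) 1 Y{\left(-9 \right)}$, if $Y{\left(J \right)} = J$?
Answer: $-243$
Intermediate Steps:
$w{\left(x \right)} = x$
$\left(w{\left(-15 \right)} + \left(-6 - 8\right) \left(y - 5\right)\right) 1 Y{\left(-9 \right)} = \left(-15 + \left(-6 - 8\right) \left(2 - 5\right)\right) 1 \left(-9\right) = \left(-15 - -42\right) \left(-9\right) = \left(-15 + 42\right) \left(-9\right) = 27 \left(-9\right) = -243$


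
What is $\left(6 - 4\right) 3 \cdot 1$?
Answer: $6$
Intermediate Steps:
$\left(6 - 4\right) 3 \cdot 1 = 2 \cdot 3 \cdot 1 = 6 \cdot 1 = 6$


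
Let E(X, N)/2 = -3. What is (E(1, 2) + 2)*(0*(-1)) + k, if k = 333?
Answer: 333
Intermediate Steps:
E(X, N) = -6 (E(X, N) = 2*(-3) = -6)
(E(1, 2) + 2)*(0*(-1)) + k = (-6 + 2)*(0*(-1)) + 333 = -4*0 + 333 = 0 + 333 = 333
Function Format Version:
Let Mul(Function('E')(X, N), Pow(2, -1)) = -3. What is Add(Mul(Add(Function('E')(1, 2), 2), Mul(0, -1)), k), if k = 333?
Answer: 333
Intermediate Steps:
Function('E')(X, N) = -6 (Function('E')(X, N) = Mul(2, -3) = -6)
Add(Mul(Add(Function('E')(1, 2), 2), Mul(0, -1)), k) = Add(Mul(Add(-6, 2), Mul(0, -1)), 333) = Add(Mul(-4, 0), 333) = Add(0, 333) = 333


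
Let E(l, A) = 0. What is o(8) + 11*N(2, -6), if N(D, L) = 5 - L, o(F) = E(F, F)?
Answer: 121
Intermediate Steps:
o(F) = 0
o(8) + 11*N(2, -6) = 0 + 11*(5 - 1*(-6)) = 0 + 11*(5 + 6) = 0 + 11*11 = 0 + 121 = 121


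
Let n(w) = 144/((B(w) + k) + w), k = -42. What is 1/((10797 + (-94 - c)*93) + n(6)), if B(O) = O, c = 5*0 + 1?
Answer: 5/9786 ≈ 0.00051093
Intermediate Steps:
c = 1 (c = 0 + 1 = 1)
n(w) = 144/(-42 + 2*w) (n(w) = 144/((w - 42) + w) = 144/((-42 + w) + w) = 144/(-42 + 2*w))
1/((10797 + (-94 - c)*93) + n(6)) = 1/((10797 + (-94 - 1*1)*93) + 72/(-21 + 6)) = 1/((10797 + (-94 - 1)*93) + 72/(-15)) = 1/((10797 - 95*93) + 72*(-1/15)) = 1/((10797 - 8835) - 24/5) = 1/(1962 - 24/5) = 1/(9786/5) = 5/9786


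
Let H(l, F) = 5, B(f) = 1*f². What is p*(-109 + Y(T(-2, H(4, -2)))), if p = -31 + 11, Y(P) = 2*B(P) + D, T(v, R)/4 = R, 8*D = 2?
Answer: -13825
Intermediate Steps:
D = ¼ (D = (⅛)*2 = ¼ ≈ 0.25000)
B(f) = f²
T(v, R) = 4*R
Y(P) = ¼ + 2*P² (Y(P) = 2*P² + ¼ = ¼ + 2*P²)
p = -20
p*(-109 + Y(T(-2, H(4, -2)))) = -20*(-109 + (¼ + 2*(4*5)²)) = -20*(-109 + (¼ + 2*20²)) = -20*(-109 + (¼ + 2*400)) = -20*(-109 + (¼ + 800)) = -20*(-109 + 3201/4) = -20*2765/4 = -13825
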